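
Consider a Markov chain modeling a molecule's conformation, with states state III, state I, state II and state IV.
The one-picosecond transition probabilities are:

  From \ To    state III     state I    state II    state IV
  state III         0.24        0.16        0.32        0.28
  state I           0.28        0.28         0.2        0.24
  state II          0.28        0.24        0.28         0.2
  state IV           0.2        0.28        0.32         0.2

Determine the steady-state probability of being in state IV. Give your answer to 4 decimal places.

0.2297

Let the stationary distribution be π with π = πP and π_1 + π_2 + π_3 + π_4 = 1.
π_1 = 0.24·π_1 + 0.28·π_2 + 0.28·π_3 + 0.2·π_4
π_2 = 0.16·π_1 + 0.28·π_2 + 0.24·π_3 + 0.28·π_4
π_3 = 0.32·π_1 + 0.2·π_2 + 0.28·π_3 + 0.32·π_4
Solving with the normalization constraint gives π = (0.2516, 0.2386, 0.2802, 0.2297).
So the stationary probability of state IV is 0.2297.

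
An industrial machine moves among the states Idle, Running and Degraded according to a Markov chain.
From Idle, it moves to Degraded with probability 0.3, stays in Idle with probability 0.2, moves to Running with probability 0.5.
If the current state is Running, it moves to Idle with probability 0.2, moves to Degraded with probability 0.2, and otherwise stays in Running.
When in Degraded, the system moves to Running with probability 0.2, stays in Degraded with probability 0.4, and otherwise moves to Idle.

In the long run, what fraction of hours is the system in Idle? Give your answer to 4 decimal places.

Let the stationary distribution be π with π = πP and π_1 + π_2 + π_3 = 1.
π_1 = 0.2·π_1 + 0.2·π_2 + 0.4·π_3
π_2 = 0.5·π_1 + 0.6·π_2 + 0.2·π_3
Solving with the normalization constraint gives π = (0.2564, 0.4615, 0.2821).
So the stationary probability of Idle is 0.2564.

0.2564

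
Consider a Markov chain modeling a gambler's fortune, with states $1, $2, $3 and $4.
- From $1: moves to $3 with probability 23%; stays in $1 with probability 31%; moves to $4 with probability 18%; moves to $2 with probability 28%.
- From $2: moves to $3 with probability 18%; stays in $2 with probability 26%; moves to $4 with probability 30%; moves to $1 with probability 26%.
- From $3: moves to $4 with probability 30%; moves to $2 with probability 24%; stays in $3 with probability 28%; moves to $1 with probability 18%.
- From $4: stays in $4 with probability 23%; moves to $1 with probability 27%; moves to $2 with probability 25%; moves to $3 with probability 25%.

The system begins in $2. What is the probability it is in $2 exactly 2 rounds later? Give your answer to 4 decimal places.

Propagate the distribution vector 2 rounds from $2.
After 0 rounds: (0.0000, 1.0000, 0.0000, 0.0000)
After 1 round: (0.2600, 0.2600, 0.1800, 0.3000)
After 2 rounds: (0.2616, 0.2586, 0.2320, 0.2478)
P(in $2 after 2 rounds) = 0.2586

0.2586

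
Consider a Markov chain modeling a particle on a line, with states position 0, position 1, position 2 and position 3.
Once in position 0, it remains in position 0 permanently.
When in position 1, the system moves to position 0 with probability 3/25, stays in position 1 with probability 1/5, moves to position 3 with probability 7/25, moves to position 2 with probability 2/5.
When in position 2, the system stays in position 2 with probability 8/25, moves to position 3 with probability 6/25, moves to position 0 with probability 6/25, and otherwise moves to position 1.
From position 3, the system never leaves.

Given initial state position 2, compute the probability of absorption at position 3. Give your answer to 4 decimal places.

0.5345

Let h(s) be the probability of absorption at position 3 starting from transient state s. Then h(position 3) = 1 and h(position 0) = 0. By first-step analysis:
h(position 1) = 0.12·0 + 0.2·h(position 1) + 0.4·h(position 2) + 0.28·1
h(position 2) = 0.24·0 + 0.2·h(position 1) + 0.32·h(position 2) + 0.24·1
Solving: h(position 1) = 0.6172, h(position 2) = 0.5345.
Starting from position 2, the probability is 0.5345.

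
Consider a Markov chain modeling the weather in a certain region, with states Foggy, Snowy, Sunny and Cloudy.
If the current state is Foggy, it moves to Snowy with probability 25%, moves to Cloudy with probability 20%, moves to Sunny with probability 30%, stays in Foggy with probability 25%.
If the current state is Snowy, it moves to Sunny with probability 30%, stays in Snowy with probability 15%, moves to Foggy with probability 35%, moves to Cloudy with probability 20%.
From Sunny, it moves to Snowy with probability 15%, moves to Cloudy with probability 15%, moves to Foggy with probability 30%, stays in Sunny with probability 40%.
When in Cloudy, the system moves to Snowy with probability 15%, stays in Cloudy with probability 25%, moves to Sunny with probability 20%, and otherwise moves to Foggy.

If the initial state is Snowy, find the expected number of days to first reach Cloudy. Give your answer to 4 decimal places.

Let t(s) be the expected number of days to first reach Cloudy from state s, with t(Cloudy) = 0. Conditioning on the first day:
t(Foggy) = 1 + 0.25·t(Foggy) + 0.25·t(Snowy) + 0.3·t(Sunny)
t(Snowy) = 1 + 0.35·t(Foggy) + 0.15·t(Snowy) + 0.3·t(Sunny)
t(Sunny) = 1 + 0.3·t(Foggy) + 0.15·t(Snowy) + 0.4·t(Sunny)
Solving: t(Foggy) = 5.4545, t(Snowy) = 5.4545, t(Sunny) = 5.7576.
Expected days from Snowy to Cloudy: 5.4545.

5.4545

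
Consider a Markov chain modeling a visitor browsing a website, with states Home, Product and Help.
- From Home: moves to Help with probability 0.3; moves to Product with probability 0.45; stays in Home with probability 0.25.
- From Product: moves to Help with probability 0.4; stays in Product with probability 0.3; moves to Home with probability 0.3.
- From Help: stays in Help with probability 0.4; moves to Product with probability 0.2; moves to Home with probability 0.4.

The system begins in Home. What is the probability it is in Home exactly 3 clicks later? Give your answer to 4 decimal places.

Propagate the distribution vector 3 clicks from Home.
After 0 clicks: (1.0000, 0.0000, 0.0000)
After 1 click: (0.2500, 0.4500, 0.3000)
After 2 clicks: (0.3175, 0.3075, 0.3750)
After 3 clicks: (0.3216, 0.3101, 0.3683)
P(in Home after 3 clicks) = 0.3216

0.3216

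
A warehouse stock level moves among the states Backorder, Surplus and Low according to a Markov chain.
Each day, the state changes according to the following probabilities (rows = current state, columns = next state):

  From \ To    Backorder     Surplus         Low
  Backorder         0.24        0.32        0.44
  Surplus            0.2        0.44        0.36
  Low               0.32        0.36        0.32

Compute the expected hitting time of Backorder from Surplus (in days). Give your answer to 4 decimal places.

Let t(s) be the expected number of days to first reach Backorder from state s, with t(Backorder) = 0. Conditioning on the first day:
t(Surplus) = 1 + 0.44·t(Surplus) + 0.36·t(Low)
t(Low) = 1 + 0.36·t(Surplus) + 0.32·t(Low)
Solving: t(Surplus) = 4.1401, t(Low) = 3.6624.
Expected days from Surplus to Backorder: 4.1401.

4.1401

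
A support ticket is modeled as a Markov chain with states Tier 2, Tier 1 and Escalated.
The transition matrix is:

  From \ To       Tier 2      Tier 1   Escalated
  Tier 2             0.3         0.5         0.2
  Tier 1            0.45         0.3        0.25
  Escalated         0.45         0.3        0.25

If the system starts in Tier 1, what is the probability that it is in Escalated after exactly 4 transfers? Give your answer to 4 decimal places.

0.2304

Propagate the distribution vector 4 transfers from Tier 1.
After 0 transfers: (0.0000, 1.0000, 0.0000)
After 1 transfer: (0.4500, 0.3000, 0.2500)
After 2 transfers: (0.3825, 0.3900, 0.2275)
After 3 transfers: (0.3926, 0.3765, 0.2309)
After 4 transfers: (0.3911, 0.3785, 0.2304)
P(in Escalated after 4 transfers) = 0.2304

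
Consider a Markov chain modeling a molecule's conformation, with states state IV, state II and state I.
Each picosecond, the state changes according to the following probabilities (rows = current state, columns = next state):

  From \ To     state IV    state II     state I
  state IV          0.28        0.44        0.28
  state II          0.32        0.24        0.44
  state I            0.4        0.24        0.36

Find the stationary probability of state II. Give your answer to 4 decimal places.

0.3070

Let the stationary distribution be π with π = πP and π_1 + π_2 + π_3 = 1.
π_1 = 0.28·π_1 + 0.32·π_2 + 0.4·π_3
π_2 = 0.44·π_1 + 0.24·π_2 + 0.24·π_3
Solving with the normalization constraint gives π = (0.3352, 0.3070, 0.3577).
So the stationary probability of state II is 0.3070.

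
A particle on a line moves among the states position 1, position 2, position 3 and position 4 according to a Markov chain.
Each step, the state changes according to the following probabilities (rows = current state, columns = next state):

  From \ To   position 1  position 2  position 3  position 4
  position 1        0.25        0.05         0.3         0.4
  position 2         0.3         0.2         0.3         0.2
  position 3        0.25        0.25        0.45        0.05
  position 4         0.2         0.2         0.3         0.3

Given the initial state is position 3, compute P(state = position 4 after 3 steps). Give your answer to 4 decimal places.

Propagate the distribution vector 3 steps from position 3.
After 0 steps: (0.0000, 0.0000, 1.0000, 0.0000)
After 1 step: (0.2500, 0.2500, 0.4500, 0.0500)
After 2 steps: (0.2600, 0.1850, 0.3675, 0.1875)
After 3 steps: (0.2499, 0.1794, 0.3551, 0.2156)
P(in position 4 after 3 steps) = 0.2156

0.2156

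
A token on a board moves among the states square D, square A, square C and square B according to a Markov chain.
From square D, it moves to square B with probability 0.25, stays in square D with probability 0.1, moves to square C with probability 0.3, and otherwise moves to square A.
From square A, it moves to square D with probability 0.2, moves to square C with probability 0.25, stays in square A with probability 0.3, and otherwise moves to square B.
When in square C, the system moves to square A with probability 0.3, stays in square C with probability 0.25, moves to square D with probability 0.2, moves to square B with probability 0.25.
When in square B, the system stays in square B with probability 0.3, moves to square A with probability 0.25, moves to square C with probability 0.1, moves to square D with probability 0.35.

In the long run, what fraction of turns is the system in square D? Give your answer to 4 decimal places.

0.2177

Let the stationary distribution be π with π = πP and π_1 + π_2 + π_3 + π_4 = 1.
π_1 = 0.1·π_1 + 0.2·π_2 + 0.2·π_3 + 0.35·π_4
π_2 = 0.35·π_1 + 0.3·π_2 + 0.3·π_3 + 0.25·π_4
π_3 = 0.3·π_1 + 0.25·π_2 + 0.25·π_3 + 0.1·π_4
Solving with the normalization constraint gives π = (0.2177, 0.2977, 0.2214, 0.2632).
So the stationary probability of square D is 0.2177.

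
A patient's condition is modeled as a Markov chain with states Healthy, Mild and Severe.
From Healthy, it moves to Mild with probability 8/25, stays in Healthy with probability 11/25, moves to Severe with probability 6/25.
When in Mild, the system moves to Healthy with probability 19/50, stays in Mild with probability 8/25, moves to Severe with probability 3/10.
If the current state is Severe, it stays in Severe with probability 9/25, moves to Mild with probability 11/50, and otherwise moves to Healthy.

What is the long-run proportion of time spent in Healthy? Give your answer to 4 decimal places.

Let the stationary distribution be π with π = πP and π_1 + π_2 + π_3 = 1.
π_1 = 0.44·π_1 + 0.38·π_2 + 0.42·π_3
π_2 = 0.32·π_1 + 0.32·π_2 + 0.22·π_3
Solving with the normalization constraint gives π = (0.4167, 0.2907, 0.2926).
So the stationary probability of Healthy is 0.4167.

0.4167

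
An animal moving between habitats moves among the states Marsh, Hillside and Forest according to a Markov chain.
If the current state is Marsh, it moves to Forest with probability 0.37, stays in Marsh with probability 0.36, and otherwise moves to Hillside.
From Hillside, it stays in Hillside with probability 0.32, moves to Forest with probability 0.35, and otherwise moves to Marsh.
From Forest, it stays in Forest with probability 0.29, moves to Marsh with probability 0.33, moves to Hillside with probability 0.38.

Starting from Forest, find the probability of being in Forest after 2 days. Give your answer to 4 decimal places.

Sum over the intermediate state after 1 day:
P = P(Forest→Marsh)·P(Marsh→Forest) + P(Forest→Hillside)·P(Hillside→Forest) + P(Forest→Forest)·P(Forest→Forest)
  = 0.33×0.37 + 0.38×0.35 + 0.29×0.29
  = 0.1221 + 0.1330 + 0.0841 = 0.3392

0.3392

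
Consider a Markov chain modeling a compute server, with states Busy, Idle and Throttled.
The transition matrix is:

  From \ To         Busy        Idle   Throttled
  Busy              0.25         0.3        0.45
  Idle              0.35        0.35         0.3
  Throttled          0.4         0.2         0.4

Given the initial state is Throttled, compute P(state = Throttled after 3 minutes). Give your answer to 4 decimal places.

Propagate the distribution vector 3 minutes from Throttled.
After 0 minutes: (0.0000, 0.0000, 1.0000)
After 1 minute: (0.4000, 0.2000, 0.4000)
After 2 minutes: (0.3300, 0.2700, 0.4000)
After 3 minutes: (0.3370, 0.2735, 0.3895)
P(in Throttled after 3 minutes) = 0.3895

0.3895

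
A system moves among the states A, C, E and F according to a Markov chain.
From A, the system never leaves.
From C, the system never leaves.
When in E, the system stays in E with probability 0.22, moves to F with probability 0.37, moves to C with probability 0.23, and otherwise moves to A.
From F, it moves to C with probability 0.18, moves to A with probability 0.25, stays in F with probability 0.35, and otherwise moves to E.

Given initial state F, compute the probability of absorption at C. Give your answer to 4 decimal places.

0.4488

Let h(s) be the probability of absorption at C starting from transient state s. Then h(C) = 1 and h(A) = 0. By first-step analysis:
h(E) = 0.18·0 + 0.23·1 + 0.22·h(E) + 0.37·h(F)
h(F) = 0.25·0 + 0.18·1 + 0.22·h(E) + 0.35·h(F)
Solving: h(E) = 0.5078, h(F) = 0.4488.
Starting from F, the probability is 0.4488.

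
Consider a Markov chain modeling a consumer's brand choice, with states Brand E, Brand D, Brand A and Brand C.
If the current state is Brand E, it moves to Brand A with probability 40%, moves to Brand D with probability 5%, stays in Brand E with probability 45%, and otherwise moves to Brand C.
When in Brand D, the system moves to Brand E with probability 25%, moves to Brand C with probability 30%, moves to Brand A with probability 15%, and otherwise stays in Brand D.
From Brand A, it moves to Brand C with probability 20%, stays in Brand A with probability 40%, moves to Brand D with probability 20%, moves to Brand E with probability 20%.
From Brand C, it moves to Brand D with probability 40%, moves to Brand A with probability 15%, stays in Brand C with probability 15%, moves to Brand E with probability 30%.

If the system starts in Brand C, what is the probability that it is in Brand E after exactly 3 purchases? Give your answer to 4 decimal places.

0.3090

Propagate the distribution vector 3 purchases from Brand C.
After 0 purchases: (0.0000, 0.0000, 0.0000, 1.0000)
After 1 purchase: (0.3000, 0.4000, 0.1500, 0.1500)
After 2 purchases: (0.3100, 0.2250, 0.2625, 0.2025)
After 3 purchases: (0.3090, 0.2165, 0.2931, 0.1814)
P(in Brand E after 3 purchases) = 0.3090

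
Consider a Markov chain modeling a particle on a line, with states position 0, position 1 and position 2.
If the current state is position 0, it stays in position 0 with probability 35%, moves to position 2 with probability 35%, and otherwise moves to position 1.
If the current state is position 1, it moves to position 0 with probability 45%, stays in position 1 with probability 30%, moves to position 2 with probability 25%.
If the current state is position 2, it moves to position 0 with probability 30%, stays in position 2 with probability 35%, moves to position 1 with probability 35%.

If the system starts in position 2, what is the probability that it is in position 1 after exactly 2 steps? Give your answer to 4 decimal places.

Sum over the intermediate state after 1 step:
P = P(position 2→position 0)·P(position 0→position 1) + P(position 2→position 1)·P(position 1→position 1) + P(position 2→position 2)·P(position 2→position 1)
  = 0.3×0.3 + 0.35×0.3 + 0.35×0.35
  = 0.0900 + 0.1050 + 0.1225 = 0.3175

0.3175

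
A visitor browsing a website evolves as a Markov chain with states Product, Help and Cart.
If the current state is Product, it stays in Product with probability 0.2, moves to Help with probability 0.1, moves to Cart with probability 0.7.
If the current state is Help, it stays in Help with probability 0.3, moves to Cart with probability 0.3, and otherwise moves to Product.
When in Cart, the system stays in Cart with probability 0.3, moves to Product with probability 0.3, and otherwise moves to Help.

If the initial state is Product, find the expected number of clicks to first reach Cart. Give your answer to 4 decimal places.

1.5385

Let t(s) be the expected number of clicks to first reach Cart from state s, with t(Cart) = 0. Conditioning on the first click:
t(Product) = 1 + 0.2·t(Product) + 0.1·t(Help)
t(Help) = 1 + 0.4·t(Product) + 0.3·t(Help)
Solving: t(Product) = 1.5385, t(Help) = 2.3077.
Expected clicks from Product to Cart: 1.5385.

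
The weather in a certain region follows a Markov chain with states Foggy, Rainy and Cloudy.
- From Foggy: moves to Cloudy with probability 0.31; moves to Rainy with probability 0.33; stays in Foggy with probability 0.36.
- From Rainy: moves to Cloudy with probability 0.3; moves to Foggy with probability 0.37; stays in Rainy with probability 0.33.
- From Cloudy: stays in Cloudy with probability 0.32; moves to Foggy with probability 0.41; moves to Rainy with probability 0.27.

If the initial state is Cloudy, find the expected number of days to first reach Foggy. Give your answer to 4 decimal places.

2.5093

Let t(s) be the expected number of days to first reach Foggy from state s, with t(Foggy) = 0. Conditioning on the first day:
t(Rainy) = 1 + 0.33·t(Rainy) + 0.3·t(Cloudy)
t(Cloudy) = 1 + 0.27·t(Rainy) + 0.32·t(Cloudy)
Solving: t(Rainy) = 2.6161, t(Cloudy) = 2.5093.
Expected days from Cloudy to Foggy: 2.5093.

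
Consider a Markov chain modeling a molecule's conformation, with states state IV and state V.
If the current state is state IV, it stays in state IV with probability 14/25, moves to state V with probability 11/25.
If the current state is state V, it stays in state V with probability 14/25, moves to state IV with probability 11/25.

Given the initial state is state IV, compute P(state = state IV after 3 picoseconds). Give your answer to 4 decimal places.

0.5009

Propagate the distribution vector 3 picoseconds from state IV.
After 0 picoseconds: (1.0000, 0.0000)
After 1 picosecond: (0.5600, 0.4400)
After 2 picoseconds: (0.5072, 0.4928)
After 3 picoseconds: (0.5009, 0.4991)
P(in state IV after 3 picoseconds) = 0.5009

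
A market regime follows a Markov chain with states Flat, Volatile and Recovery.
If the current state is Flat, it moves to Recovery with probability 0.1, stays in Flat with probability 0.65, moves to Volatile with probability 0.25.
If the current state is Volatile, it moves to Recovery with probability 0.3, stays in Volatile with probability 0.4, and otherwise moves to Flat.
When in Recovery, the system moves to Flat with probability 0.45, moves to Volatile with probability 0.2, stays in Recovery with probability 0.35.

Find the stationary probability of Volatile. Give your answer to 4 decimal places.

0.2819

Let the stationary distribution be π with π = πP and π_1 + π_2 + π_3 = 1.
π_1 = 0.65·π_1 + 0.3·π_2 + 0.45·π_3
π_2 = 0.25·π_1 + 0.4·π_2 + 0.2·π_3
Solving with the normalization constraint gives π = (0.5097, 0.2819, 0.2085).
So the stationary probability of Volatile is 0.2819.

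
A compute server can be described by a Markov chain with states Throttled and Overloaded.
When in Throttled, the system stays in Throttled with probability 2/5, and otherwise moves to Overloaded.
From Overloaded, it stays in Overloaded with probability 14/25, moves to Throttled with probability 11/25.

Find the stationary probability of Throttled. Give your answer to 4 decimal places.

0.4231

Let the stationary distribution be π with π = πP and π_1 + π_2 = 1.
π_1 = 0.4·π_1 + 0.44·π_2
Solving with the normalization constraint gives π = (0.4231, 0.5769).
So the stationary probability of Throttled is 0.4231.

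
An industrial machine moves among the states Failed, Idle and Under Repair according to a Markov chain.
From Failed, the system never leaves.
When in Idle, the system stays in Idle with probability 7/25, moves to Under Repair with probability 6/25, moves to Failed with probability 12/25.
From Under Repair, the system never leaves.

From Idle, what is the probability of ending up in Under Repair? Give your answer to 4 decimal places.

0.3333

Let h(s) be the probability of absorption at Under Repair starting from transient state s. Then h(Under Repair) = 1 and h(Failed) = 0. By first-step analysis:
h(Idle) = 0.48·0 + 0.28·h(Idle) + 0.24·1
Solving: h(Idle) = 0.3333.
Starting from Idle, the probability is 0.3333.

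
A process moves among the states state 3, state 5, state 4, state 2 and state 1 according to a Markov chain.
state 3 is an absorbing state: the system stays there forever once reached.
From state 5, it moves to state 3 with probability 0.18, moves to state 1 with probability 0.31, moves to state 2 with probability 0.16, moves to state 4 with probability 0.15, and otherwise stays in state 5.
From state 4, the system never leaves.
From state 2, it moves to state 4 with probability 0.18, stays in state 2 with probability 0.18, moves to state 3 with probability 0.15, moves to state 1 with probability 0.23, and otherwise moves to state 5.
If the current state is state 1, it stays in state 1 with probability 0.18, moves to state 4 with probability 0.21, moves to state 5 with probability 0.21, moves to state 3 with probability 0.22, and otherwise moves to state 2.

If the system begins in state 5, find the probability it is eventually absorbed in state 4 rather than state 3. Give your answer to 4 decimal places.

Let h(s) be the probability of absorption at state 4 starting from transient state s. Then h(state 4) = 1 and h(state 3) = 0. By first-step analysis:
h(state 5) = 0.18·0 + 0.2·h(state 5) + 0.15·1 + 0.16·h(state 2) + 0.31·h(state 1)
h(state 2) = 0.15·0 + 0.26·h(state 5) + 0.18·1 + 0.18·h(state 2) + 0.23·h(state 1)
h(state 1) = 0.22·0 + 0.21·h(state 5) + 0.21·1 + 0.18·h(state 2) + 0.18·h(state 1)
Solving: h(state 5) = 0.4795, h(state 2) = 0.5092, h(state 1) = 0.4907.
Starting from state 5, the probability is 0.4795.

0.4795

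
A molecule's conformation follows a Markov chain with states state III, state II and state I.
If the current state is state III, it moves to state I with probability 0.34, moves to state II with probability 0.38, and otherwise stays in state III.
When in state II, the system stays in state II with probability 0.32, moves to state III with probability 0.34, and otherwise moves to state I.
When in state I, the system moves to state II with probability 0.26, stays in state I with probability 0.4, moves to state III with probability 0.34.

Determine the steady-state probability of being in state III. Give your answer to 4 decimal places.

0.3208

Let the stationary distribution be π with π = πP and π_1 + π_2 + π_3 = 1.
π_1 = 0.28·π_1 + 0.34·π_2 + 0.34·π_3
π_2 = 0.38·π_1 + 0.32·π_2 + 0.26·π_3
Solving with the normalization constraint gives π = (0.3208, 0.3175, 0.3617).
So the stationary probability of state III is 0.3208.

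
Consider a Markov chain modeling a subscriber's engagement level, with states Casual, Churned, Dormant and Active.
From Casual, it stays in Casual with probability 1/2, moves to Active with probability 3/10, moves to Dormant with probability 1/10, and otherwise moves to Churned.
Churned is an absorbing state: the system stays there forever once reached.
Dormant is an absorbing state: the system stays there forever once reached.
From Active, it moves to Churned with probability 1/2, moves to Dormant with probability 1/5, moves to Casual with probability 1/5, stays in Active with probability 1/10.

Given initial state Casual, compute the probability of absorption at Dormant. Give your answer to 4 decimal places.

0.3846

Let h(s) be the probability of absorption at Dormant starting from transient state s. Then h(Dormant) = 1 and h(Churned) = 0. By first-step analysis:
h(Casual) = 0.5·h(Casual) + 0.1·0 + 0.1·1 + 0.3·h(Active)
h(Active) = 0.2·h(Casual) + 0.5·0 + 0.2·1 + 0.1·h(Active)
Solving: h(Casual) = 0.3846, h(Active) = 0.3077.
Starting from Casual, the probability is 0.3846.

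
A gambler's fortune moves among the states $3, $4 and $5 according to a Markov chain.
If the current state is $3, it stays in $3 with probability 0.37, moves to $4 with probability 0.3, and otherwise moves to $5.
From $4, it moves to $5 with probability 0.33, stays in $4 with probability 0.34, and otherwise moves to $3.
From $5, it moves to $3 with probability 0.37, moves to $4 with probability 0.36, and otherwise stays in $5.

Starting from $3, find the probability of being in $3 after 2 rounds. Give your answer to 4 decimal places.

Sum over the intermediate state after 1 round:
P = P($3→$3)·P($3→$3) + P($3→$4)·P($4→$3) + P($3→$5)·P($5→$3)
  = 0.37×0.37 + 0.3×0.33 + 0.33×0.37
  = 0.1369 + 0.0990 + 0.1221 = 0.3580

0.3580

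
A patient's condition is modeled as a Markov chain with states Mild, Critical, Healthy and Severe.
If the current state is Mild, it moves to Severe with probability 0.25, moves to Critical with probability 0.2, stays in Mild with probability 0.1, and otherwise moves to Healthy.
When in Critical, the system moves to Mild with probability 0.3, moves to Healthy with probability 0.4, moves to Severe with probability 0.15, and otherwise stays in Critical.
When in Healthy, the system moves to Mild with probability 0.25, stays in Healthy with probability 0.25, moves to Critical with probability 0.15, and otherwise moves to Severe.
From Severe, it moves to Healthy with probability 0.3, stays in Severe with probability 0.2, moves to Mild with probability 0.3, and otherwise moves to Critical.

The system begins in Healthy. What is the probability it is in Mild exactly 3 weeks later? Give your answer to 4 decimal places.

0.2355

Propagate the distribution vector 3 weeks from Healthy.
After 0 weeks: (0.0000, 0.0000, 1.0000, 0.0000)
After 1 week: (0.2500, 0.1500, 0.2500, 0.3500)
After 2 weeks: (0.2375, 0.1800, 0.3400, 0.2425)
After 3 weeks: (0.2355, 0.1740, 0.3366, 0.2539)
P(in Mild after 3 weeks) = 0.2355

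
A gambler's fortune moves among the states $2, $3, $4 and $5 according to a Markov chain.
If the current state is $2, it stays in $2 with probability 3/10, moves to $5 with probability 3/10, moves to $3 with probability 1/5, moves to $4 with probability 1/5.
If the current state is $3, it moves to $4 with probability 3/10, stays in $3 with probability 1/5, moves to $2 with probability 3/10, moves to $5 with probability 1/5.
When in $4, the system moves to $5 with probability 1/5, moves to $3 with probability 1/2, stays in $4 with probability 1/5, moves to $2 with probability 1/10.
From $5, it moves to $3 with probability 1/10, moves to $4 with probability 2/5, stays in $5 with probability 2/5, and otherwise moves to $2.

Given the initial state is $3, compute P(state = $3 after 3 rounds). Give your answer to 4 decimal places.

0.2510

Propagate the distribution vector 3 rounds from $3.
After 0 rounds: (0.0000, 1.0000, 0.0000, 0.0000)
After 1 round: (0.3000, 0.2000, 0.3000, 0.2000)
After 2 rounds: (0.2000, 0.2700, 0.2600, 0.2700)
After 3 rounds: (0.1940, 0.2510, 0.2810, 0.2740)
P(in $3 after 3 rounds) = 0.2510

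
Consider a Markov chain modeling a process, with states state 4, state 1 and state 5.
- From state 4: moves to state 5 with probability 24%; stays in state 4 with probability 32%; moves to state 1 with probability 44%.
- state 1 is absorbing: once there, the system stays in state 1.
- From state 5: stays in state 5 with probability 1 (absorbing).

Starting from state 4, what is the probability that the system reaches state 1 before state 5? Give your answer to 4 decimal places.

0.6471

Let h(s) be the probability of absorption at state 1 starting from transient state s. Then h(state 1) = 1 and h(state 5) = 0. By first-step analysis:
h(state 4) = 0.32·h(state 4) + 0.44·1 + 0.24·0
Solving: h(state 4) = 0.6471.
Starting from state 4, the probability is 0.6471.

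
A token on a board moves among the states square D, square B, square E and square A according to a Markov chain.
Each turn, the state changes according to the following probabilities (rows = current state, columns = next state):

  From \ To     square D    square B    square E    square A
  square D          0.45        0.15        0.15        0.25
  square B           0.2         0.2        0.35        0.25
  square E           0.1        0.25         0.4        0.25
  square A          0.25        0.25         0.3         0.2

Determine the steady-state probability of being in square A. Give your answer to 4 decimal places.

0.2381

Let the stationary distribution be π with π = πP and π_1 + π_2 + π_3 + π_4 = 1.
π_1 = 0.45·π_1 + 0.2·π_2 + 0.1·π_3 + 0.25·π_4
π_2 = 0.15·π_1 + 0.2·π_2 + 0.25·π_3 + 0.25·π_4
π_3 = 0.15·π_1 + 0.35·π_2 + 0.4·π_3 + 0.3·π_4
Solving with the normalization constraint gives π = (0.2419, 0.2151, 0.3050, 0.2381).
So the stationary probability of square A is 0.2381.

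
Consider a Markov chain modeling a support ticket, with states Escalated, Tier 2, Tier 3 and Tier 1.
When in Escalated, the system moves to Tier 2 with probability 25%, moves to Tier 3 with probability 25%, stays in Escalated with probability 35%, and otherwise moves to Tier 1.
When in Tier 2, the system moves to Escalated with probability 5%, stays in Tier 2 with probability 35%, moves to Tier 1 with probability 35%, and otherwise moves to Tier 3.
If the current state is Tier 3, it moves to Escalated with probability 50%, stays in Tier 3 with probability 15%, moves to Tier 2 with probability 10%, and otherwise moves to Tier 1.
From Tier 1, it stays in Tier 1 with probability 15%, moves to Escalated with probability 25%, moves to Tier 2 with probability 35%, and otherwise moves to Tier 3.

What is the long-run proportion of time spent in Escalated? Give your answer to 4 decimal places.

Let the stationary distribution be π with π = πP and π_1 + π_2 + π_3 + π_4 = 1.
π_1 = 0.35·π_1 + 0.05·π_2 + 0.5·π_3 + 0.25·π_4
π_2 = 0.25·π_1 + 0.35·π_2 + 0.1·π_3 + 0.35·π_4
π_3 = 0.25·π_1 + 0.25·π_2 + 0.15·π_3 + 0.25·π_4
Solving with the normalization constraint gives π = (0.2820, 0.2650, 0.2273, 0.2257).
So the stationary probability of Escalated is 0.2820.

0.2820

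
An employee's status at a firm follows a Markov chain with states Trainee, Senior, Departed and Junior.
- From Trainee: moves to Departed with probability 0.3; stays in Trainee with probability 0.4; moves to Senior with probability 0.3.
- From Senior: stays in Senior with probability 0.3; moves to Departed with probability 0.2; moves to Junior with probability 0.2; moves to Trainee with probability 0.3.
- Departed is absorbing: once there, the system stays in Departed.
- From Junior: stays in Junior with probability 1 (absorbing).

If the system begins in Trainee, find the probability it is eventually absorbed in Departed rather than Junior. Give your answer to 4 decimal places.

0.8182

Let h(s) be the probability of absorption at Departed starting from transient state s. Then h(Departed) = 1 and h(Junior) = 0. By first-step analysis:
h(Trainee) = 0.4·h(Trainee) + 0.3·h(Senior) + 0.3·1
h(Senior) = 0.3·h(Trainee) + 0.3·h(Senior) + 0.2·1 + 0.2·0
Solving: h(Trainee) = 0.8182, h(Senior) = 0.6364.
Starting from Trainee, the probability is 0.8182.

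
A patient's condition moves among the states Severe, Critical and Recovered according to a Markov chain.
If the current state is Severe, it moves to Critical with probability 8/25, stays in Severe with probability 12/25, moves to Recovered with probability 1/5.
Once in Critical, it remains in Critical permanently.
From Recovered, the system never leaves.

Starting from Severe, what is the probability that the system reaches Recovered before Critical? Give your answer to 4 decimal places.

0.3846

Let h(s) be the probability of absorption at Recovered starting from transient state s. Then h(Recovered) = 1 and h(Critical) = 0. By first-step analysis:
h(Severe) = 0.48·h(Severe) + 0.32·0 + 0.2·1
Solving: h(Severe) = 0.3846.
Starting from Severe, the probability is 0.3846.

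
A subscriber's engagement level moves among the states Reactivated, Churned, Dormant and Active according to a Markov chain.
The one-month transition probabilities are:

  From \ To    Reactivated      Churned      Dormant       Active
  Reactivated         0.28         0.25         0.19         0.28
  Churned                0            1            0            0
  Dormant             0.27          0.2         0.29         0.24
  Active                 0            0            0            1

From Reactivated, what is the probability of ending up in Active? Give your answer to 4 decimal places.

0.5314

Let h(s) be the probability of absorption at Active starting from transient state s. Then h(Active) = 1 and h(Churned) = 0. By first-step analysis:
h(Reactivated) = 0.28·h(Reactivated) + 0.25·0 + 0.19·h(Dormant) + 0.28·1
h(Dormant) = 0.27·h(Reactivated) + 0.2·0 + 0.29·h(Dormant) + 0.24·1
Solving: h(Reactivated) = 0.5314, h(Dormant) = 0.5401.
Starting from Reactivated, the probability is 0.5314.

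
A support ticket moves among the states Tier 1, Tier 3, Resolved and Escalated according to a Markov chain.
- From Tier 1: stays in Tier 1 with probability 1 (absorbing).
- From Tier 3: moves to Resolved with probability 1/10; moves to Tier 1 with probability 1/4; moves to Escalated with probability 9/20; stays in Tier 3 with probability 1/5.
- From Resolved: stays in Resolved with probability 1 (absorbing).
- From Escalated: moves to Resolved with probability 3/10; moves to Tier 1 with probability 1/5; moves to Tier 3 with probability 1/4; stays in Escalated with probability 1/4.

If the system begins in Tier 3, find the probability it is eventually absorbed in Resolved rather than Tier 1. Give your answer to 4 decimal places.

Let h(s) be the probability of absorption at Resolved starting from transient state s. Then h(Resolved) = 1 and h(Tier 1) = 0. By first-step analysis:
h(Tier 3) = 0.25·0 + 0.2·h(Tier 3) + 0.1·1 + 0.45·h(Escalated)
h(Escalated) = 0.2·0 + 0.25·h(Tier 3) + 0.3·1 + 0.25·h(Escalated)
Solving: h(Tier 3) = 0.4308, h(Escalated) = 0.5436.
Starting from Tier 3, the probability is 0.4308.

0.4308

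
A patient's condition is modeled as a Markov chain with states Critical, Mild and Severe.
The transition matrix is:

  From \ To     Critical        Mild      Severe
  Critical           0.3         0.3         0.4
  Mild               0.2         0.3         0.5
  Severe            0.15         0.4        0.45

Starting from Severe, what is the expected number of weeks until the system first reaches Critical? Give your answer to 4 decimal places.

5.9459

Let t(s) be the expected number of weeks to first reach Critical from state s, with t(Critical) = 0. Conditioning on the first week:
t(Mild) = 1 + 0.3·t(Mild) + 0.5·t(Severe)
t(Severe) = 1 + 0.4·t(Mild) + 0.45·t(Severe)
Solving: t(Mild) = 5.6757, t(Severe) = 5.9459.
Expected weeks from Severe to Critical: 5.9459.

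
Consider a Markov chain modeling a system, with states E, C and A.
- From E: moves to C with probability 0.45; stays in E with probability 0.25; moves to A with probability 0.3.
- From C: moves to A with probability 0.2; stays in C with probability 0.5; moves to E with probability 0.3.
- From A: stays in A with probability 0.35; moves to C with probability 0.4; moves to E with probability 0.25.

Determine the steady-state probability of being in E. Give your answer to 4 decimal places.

Let the stationary distribution be π with π = πP and π_1 + π_2 + π_3 = 1.
π_1 = 0.25·π_1 + 0.3·π_2 + 0.25·π_3
π_2 = 0.45·π_1 + 0.5·π_2 + 0.4·π_3
Solving with the normalization constraint gives π = (0.2730, 0.4596, 0.2674).
So the stationary probability of E is 0.2730.

0.2730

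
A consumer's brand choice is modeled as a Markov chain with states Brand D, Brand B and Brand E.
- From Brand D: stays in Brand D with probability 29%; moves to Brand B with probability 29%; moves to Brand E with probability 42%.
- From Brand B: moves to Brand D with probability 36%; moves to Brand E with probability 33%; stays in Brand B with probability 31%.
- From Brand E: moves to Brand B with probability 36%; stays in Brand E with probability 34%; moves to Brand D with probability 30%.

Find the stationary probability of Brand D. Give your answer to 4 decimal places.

Let the stationary distribution be π with π = πP and π_1 + π_2 + π_3 = 1.
π_1 = 0.29·π_1 + 0.36·π_2 + 0.3·π_3
π_2 = 0.29·π_1 + 0.31·π_2 + 0.36·π_3
Solving with the normalization constraint gives π = (0.3161, 0.3218, 0.3621).
So the stationary probability of Brand D is 0.3161.

0.3161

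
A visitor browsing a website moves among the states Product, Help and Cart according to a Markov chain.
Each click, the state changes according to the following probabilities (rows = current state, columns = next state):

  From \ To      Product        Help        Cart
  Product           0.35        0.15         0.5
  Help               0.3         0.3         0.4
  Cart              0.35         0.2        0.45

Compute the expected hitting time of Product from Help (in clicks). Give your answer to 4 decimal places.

Let t(s) be the expected number of clicks to first reach Product from state s, with t(Product) = 0. Conditioning on the first click:
t(Help) = 1 + 0.3·t(Help) + 0.4·t(Cart)
t(Cart) = 1 + 0.2·t(Help) + 0.45·t(Cart)
Solving: t(Help) = 3.1148, t(Cart) = 2.9508.
Expected clicks from Help to Product: 3.1148.

3.1148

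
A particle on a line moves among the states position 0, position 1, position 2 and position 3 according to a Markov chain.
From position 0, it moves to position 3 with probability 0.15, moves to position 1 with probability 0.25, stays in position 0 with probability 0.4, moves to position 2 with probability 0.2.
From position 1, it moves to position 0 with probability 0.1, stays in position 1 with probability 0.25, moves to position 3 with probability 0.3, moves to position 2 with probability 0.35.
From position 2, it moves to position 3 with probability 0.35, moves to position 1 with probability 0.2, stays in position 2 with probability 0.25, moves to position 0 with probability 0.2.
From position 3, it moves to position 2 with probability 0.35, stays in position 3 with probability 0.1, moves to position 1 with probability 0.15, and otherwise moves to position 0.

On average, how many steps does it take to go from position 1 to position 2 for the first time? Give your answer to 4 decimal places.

3.1806

Let t(s) be the expected number of steps to first reach position 2 from state s, with t(position 2) = 0. Conditioning on the first step:
t(position 0) = 1 + 0.4·t(position 0) + 0.25·t(position 1) + 0.15·t(position 3)
t(position 1) = 1 + 0.1·t(position 0) + 0.25·t(position 1) + 0.3·t(position 3)
t(position 3) = 1 + 0.4·t(position 0) + 0.15·t(position 1) + 0.1·t(position 3)
Solving: t(position 0) = 3.8275, t(position 1) = 3.1806, t(position 3) = 3.3423.
Expected steps from position 1 to position 2: 3.1806.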